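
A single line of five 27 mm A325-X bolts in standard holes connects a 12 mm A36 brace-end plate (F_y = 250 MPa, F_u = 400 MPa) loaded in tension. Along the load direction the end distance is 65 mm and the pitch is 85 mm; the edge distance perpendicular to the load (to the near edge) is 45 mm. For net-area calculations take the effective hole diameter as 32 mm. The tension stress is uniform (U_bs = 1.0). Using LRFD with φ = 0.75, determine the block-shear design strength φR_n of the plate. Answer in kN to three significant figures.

Shear plane L_v = 65 + 4·85 = 405 mm; A_gv = 405 × 12 = 4860 mm².
A_nv = (405 − 4.5·32) × 12 = 3132 mm².
A_nt = (45 − 0.5·32) × 12 = 348 mm².
0.6 F_u A_nv = 751.7 kN; 0.6 F_y A_gv = 729 kN → shear yielding governs the shear term.
R_n = 729 + 1.0 × 400 × 348 / 1000 = 868.2 kN.
Design strength φR_n = 0.75 × 868.2 = 651 kN.

651 kN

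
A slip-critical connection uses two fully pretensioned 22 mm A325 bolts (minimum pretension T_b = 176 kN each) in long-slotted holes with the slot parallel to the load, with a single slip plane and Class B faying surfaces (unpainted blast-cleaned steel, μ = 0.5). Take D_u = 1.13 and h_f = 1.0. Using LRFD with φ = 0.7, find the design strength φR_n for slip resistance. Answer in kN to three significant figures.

139 kN

R_n = μ · D_u · h_f · T_b · n_s · n_b = 0.5 × 1.13 × 1.0 × 176 × 1 × 2 = 198.9 kN.
Design strength φR_n = 0.7 × 198.9 = 139 kN.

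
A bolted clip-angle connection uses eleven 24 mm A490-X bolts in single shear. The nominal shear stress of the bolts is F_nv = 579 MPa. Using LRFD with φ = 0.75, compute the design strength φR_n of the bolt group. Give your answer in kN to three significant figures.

2160 kN

A_b = π × 24² / 4 = 452.4 mm².
R_n = F_nv · A_b · n · n_s = 579 × 452.4 × 11 × 1 / 1000 = 2881 kN.
Design strength φR_n = 0.75 × 2881 = 2160 kN.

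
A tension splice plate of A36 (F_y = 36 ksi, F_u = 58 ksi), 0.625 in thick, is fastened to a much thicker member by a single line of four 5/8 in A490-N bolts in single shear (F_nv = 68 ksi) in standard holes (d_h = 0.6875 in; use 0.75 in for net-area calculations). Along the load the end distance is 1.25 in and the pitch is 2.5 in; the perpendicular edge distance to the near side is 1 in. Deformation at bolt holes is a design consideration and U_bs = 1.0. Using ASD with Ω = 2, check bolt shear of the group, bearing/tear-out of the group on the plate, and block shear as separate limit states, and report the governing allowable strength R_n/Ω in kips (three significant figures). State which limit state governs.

Bolt shear: A_b = π·0.625²/4 = 0.3068 in²; R_n = 68 × 0.3068 × 4 × 1 = 83.45 kips → 83.45 / 2 = 41.7 kips.
Bearing: edge l_c = 0.9062, r_n = 39.42 kips; interior l_c = 1.812, r_n = 54.38 kips; R_n = 39.42 + 3·54.38 = 202.5 kips → 101 kips.
Block shear: A_gv = 5.469, A_nv = 3.828, A_nt = 0.3906 in²; R_n = min(0.6F_uA_nv, 0.6F_yA_gv) + U_bs·F_u·A_nt = 140.8 kips → 70.4 kips.
Bolt shear governs: 41.7 kips.

41.7 kips (bolt shear governs)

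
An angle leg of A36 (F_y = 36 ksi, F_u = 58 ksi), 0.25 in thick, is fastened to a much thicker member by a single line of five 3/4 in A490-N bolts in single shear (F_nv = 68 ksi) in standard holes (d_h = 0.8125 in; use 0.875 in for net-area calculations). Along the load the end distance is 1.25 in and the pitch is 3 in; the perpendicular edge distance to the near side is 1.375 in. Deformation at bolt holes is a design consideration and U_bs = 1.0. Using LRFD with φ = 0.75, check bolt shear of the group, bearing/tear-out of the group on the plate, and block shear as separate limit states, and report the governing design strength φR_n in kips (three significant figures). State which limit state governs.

63.9 kips (block shear governs)

Bolt shear: A_b = π·0.75²/4 = 0.4418 in²; R_n = 68 × 0.4418 × 5 × 1 = 150.2 kips → 0.75 × 150.2 = 113 kips.
Bearing: edge l_c = 0.8438, r_n = 14.68 kips; interior l_c = 2.188, r_n = 26.1 kips; R_n = 14.68 + 4·26.1 = 119.1 kips → 89.3 kips.
Block shear: A_gv = 3.312, A_nv = 2.328, A_nt = 0.2344 in²; R_n = min(0.6F_uA_nv, 0.6F_yA_gv) + U_bs·F_u·A_nt = 85.14 kips → 63.9 kips.
Block shear governs: 63.9 kips.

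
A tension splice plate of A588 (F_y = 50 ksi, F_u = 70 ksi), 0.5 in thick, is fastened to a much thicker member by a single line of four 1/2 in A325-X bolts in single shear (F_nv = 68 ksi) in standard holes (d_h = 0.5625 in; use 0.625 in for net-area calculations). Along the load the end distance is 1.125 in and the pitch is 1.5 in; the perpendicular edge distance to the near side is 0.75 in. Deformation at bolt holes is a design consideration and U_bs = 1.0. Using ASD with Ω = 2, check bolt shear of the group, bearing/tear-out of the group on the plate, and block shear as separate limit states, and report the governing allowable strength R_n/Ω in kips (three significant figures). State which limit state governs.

26.7 kips (bolt shear governs)

Bolt shear: A_b = π·0.5²/4 = 0.1963 in²; R_n = 68 × 0.1963 × 4 × 1 = 53.41 kips → 53.41 / 2 = 26.7 kips.
Bearing: edge l_c = 0.8438, r_n = 35.44 kips; interior l_c = 0.9375, r_n = 39.38 kips; R_n = 35.44 + 3·39.38 = 153.6 kips → 76.8 kips.
Block shear: A_gv = 2.812, A_nv = 1.719, A_nt = 0.2188 in²; R_n = min(0.6F_uA_nv, 0.6F_yA_gv) + U_bs·F_u·A_nt = 87.5 kips → 43.8 kips.
Bolt shear governs: 26.7 kips.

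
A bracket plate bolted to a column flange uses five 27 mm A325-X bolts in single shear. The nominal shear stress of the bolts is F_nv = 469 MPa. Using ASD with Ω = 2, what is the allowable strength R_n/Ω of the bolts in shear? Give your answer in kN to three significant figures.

A_b = π × 27² / 4 = 572.6 mm².
R_n = F_nv · A_b · n · n_s = 469 × 572.6 × 5 × 1 / 1000 = 1343 kN.
Allowable strength R_n/Ω = 1343 / 2 = 671 kN.

671 kN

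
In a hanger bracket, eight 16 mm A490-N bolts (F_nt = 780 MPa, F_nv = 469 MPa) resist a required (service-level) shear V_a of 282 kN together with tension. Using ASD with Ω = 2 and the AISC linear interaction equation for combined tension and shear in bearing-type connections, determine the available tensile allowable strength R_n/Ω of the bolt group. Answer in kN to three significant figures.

A_b = π·16²/4 = 201.1 mm²; f_rv = 282 × 1000 / (8 × 201.1) = 175.3 MPa.
F'_nt = 1.3 F_nt − (Ω F_nt / F_nv) f_rv = 1.3·780 − (2·780/469)·175.3 = 430.8 MPa, capped at F_nt → F'_nt = 430.8 MPa.
R_n = F'_nt · A_b · n = 430.8 × 201.1 × 8 / 1000 = 693 kN.
Allowable strength R_n/Ω = 693 / 2 = 347 kN.

347 kN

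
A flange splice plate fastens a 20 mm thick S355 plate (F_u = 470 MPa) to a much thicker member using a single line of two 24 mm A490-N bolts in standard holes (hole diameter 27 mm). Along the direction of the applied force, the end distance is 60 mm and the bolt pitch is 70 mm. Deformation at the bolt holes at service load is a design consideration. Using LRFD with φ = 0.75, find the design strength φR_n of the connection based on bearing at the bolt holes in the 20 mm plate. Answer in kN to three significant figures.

Per bolt r_n = 1.2 l_c t F_u ≤ 2.4 d t F_u; upper limit = 2.4 × 24 × 20 × 470 / 1000 = 541.4 kN.
Edge bolt: l_c = 60 − 27/2 = 46.5 mm → 1.2 × 46.5 × 20 × 470 / 1000 = 524.5 → r_n = 524.5 kN.
Interior bolts: l_c = 70 − 27 = 43 mm → 1.2 × 43 × 20 × 470 / 1000 = 485 → r_n = 485 kN.
R_n = 1 × 524.5 + 1 × 485 = 1010 kN.
Design strength φR_n = 0.75 × 1010 = 757 kN.

757 kN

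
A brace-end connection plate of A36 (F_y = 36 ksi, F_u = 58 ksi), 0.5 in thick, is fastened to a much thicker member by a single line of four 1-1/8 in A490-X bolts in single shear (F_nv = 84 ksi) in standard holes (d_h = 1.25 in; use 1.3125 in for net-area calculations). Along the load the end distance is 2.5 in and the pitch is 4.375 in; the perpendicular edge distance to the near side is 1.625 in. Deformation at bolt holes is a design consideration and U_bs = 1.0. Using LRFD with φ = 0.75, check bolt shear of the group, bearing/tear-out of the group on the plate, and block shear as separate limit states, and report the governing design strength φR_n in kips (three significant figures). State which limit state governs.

Bolt shear: A_b = π·1.125²/4 = 0.994 in²; R_n = 84 × 0.994 × 4 × 1 = 334 kips → 0.75 × 334 = 250 kips.
Bearing: edge l_c = 1.875, r_n = 65.25 kips; interior l_c = 3.125, r_n = 78.3 kips; R_n = 65.25 + 3·78.3 = 300.1 kips → 225 kips.
Block shear: A_gv = 7.812, A_nv = 5.516, A_nt = 0.4844 in²; R_n = min(0.6F_uA_nv, 0.6F_yA_gv) + U_bs·F_u·A_nt = 196.8 kips → 148 kips.
Block shear governs: 148 kips.

148 kips (block shear governs)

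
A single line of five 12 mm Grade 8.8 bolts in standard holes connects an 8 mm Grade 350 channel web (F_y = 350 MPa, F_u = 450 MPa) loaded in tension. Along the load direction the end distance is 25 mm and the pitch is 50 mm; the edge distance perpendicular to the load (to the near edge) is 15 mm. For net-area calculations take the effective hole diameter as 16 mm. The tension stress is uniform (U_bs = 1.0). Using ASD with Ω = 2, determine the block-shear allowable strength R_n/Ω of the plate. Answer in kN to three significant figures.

178 kN

Shear plane L_v = 25 + 4·50 = 225 mm; A_gv = 225 × 8 = 1800 mm².
A_nv = (225 − 4.5·16) × 8 = 1224 mm².
A_nt = (15 − 0.5·16) × 8 = 56 mm².
0.6 F_u A_nv = 330.5 kN; 0.6 F_y A_gv = 378 kN → shear rupture governs the shear term.
R_n = 330.5 + 1.0 × 450 × 56 / 1000 = 355.7 kN.
Allowable strength R_n/Ω = 355.7 / 2 = 178 kN.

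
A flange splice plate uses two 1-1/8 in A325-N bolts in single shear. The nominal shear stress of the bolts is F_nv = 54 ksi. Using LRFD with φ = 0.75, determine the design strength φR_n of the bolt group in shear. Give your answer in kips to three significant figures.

A_b = π × 1.125² / 4 = 0.994 in².
R_n = F_nv · A_b · n · n_s = 54 × 0.994 × 2 × 1 = 107.4 kips.
Design strength φR_n = 0.75 × 107.4 = 80.5 kips.

80.5 kips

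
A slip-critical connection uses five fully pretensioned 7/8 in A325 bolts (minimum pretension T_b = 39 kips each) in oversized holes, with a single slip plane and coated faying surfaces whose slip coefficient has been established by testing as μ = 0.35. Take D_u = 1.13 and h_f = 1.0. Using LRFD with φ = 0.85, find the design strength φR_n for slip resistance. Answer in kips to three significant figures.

R_n = μ · D_u · h_f · T_b · n_s · n_b = 0.35 × 1.13 × 1.0 × 39 × 1 × 5 = 77.12 kips.
Design strength φR_n = 0.85 × 77.12 = 65.6 kips.

65.6 kips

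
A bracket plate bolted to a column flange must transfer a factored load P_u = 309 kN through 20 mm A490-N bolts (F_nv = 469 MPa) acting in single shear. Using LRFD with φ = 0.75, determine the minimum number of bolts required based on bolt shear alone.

3 bolts

A_b = π·20²/4 = 314.2 mm².
Per-bolt design strength φR_n = 0.75 × 469 × 314.2 × 1 / 1000 = 110.5 kN.
n ≥ 309 / 110.5 = 2.796 → use 3 bolts.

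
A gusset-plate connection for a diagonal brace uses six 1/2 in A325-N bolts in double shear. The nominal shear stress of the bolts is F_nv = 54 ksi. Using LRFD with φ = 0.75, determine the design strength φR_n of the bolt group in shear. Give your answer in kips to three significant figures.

A_b = π × 0.5² / 4 = 0.1963 in².
R_n = F_nv · A_b · n · n_s = 54 × 0.1963 × 6 × 2 = 127.2 kips.
Design strength φR_n = 0.75 × 127.2 = 95.4 kips.

95.4 kips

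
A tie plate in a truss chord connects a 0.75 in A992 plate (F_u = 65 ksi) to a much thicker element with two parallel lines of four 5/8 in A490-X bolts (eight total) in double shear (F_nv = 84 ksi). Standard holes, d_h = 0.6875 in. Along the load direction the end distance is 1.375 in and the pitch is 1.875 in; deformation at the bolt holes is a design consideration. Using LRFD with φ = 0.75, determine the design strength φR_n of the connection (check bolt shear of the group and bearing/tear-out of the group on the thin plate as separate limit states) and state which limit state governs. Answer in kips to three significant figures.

Bolt shear: A_b = π·0.625²/4 = 0.3068 in²; R_n = 84 × 0.3068 × 8 × 2 = 412.3 kips → 0.75 × 412.3 = 309 kips.
Bearing (1.2 l_c t F_u ≤ 2.4 d t F_u): upper limit = 2.4·0.625·0.75·65 = 73.12 kips.
  Edge l_c = 1.375 − 0.6875/2 = 1.031 → r_n = 60.33 kips; interior l_c = 1.875 − 0.6875 = 1.188 → r_n = 69.47 kips.
  R_n,bearing = 2·60.33 + 6·69.47 = 537.5 kips → 0.75 × 537.5 = 403 kips.
Bolt shear governs: 309 kips.

309 kips (bolt shear governs)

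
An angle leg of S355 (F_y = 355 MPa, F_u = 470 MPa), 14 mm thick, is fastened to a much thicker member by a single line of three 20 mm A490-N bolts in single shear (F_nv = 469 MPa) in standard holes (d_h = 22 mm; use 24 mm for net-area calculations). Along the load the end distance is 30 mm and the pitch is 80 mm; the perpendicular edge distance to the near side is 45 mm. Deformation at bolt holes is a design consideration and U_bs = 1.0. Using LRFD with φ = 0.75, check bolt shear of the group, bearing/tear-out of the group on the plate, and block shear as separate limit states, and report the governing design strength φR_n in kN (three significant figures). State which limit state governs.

332 kN (bolt shear governs)

Bolt shear: A_b = π·20²/4 = 314.2 mm²; R_n = 469 × 314.2 × 3 × 1 / 1000 = 442 kN → 0.75 × 442 = 332 kN.
Bearing: edge l_c = 19, r_n = 150 kN; interior l_c = 58, r_n = 315.8 kN; R_n = 150 + 2·315.8 = 781.7 kN → 586 kN.
Block shear: A_gv = 2660, A_nv = 1820, A_nt = 462 mm²; R_n = min(0.6F_uA_nv, 0.6F_yA_gv) + U_bs·F_u·A_nt = 730.4 kN → 548 kN.
Bolt shear governs: 332 kN.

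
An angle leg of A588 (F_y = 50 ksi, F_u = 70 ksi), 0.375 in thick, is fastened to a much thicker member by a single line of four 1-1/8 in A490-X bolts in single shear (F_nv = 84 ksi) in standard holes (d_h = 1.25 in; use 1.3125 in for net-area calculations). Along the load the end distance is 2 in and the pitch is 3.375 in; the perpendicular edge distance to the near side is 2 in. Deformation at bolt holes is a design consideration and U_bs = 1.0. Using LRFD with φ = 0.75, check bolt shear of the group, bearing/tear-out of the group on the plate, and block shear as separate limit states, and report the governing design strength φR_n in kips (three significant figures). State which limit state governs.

Bolt shear: A_b = π·1.125²/4 = 0.994 in²; R_n = 84 × 0.994 × 4 × 1 = 334 kips → 0.75 × 334 = 250 kips.
Bearing: edge l_c = 1.375, r_n = 43.31 kips; interior l_c = 2.125, r_n = 66.94 kips; R_n = 43.31 + 3·66.94 = 244.1 kips → 183 kips.
Block shear: A_gv = 4.547, A_nv = 2.824, A_nt = 0.5039 in²; R_n = min(0.6F_uA_nv, 0.6F_yA_gv) + U_bs·F_u·A_nt = 153.9 kips → 115 kips.
Block shear governs: 115 kips.

115 kips (block shear governs)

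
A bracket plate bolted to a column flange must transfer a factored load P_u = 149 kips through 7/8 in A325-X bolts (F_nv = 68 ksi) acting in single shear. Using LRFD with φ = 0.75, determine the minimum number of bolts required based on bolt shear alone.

A_b = π·0.875²/4 = 0.6013 in².
Per-bolt design strength φR_n = 0.75 × 68 × 0.6013 × 1 = 30.67 kips.
n ≥ 149 / 30.67 = 4.859 → use 5 bolts.

5 bolts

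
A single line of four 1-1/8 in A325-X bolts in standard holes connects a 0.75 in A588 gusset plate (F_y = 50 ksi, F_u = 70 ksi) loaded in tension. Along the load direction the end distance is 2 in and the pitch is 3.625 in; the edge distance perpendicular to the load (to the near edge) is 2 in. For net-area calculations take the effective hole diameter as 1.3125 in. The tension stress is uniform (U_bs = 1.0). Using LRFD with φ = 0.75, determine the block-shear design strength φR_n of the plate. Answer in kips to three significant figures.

249 kips

Shear plane L_v = 2 + 3·3.625 = 12.88 in; A_gv = 12.88 × 0.75 = 9.656 in².
A_nv = (12.88 − 3.5·1.3125) × 0.75 = 6.211 in².
A_nt = (2 − 0.5·1.3125) × 0.75 = 1.008 in².
0.6 F_u A_nv = 260.9 kips; 0.6 F_y A_gv = 289.7 kips → shear rupture governs the shear term.
R_n = 260.9 + 1.0 × 70 × 1.008 = 331.4 kips.
Design strength φR_n = 0.75 × 331.4 = 249 kips.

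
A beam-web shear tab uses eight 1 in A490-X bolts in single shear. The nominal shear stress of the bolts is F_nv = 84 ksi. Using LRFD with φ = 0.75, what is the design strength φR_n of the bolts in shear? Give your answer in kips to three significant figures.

396 kips

A_b = π × 1² / 4 = 0.7854 in².
R_n = F_nv · A_b · n · n_s = 84 × 0.7854 × 8 × 1 = 527.8 kips.
Design strength φR_n = 0.75 × 527.8 = 396 kips.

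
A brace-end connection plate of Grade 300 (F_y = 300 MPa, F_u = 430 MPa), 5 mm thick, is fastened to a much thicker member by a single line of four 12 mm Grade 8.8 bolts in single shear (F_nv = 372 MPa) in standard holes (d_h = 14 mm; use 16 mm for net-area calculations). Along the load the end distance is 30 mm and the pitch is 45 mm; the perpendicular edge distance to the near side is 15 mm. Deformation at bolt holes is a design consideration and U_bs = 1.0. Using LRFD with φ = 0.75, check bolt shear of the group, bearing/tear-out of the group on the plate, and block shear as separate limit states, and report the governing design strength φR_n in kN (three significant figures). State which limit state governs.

Bolt shear: A_b = π·12²/4 = 113.1 mm²; R_n = 372 × 113.1 × 4 × 1 / 1000 = 168.3 kN → 0.75 × 168.3 = 126 kN.
Bearing: edge l_c = 23, r_n = 59.34 kN; interior l_c = 31, r_n = 61.92 kN; R_n = 59.34 + 3·61.92 = 245.1 kN → 184 kN.
Block shear: A_gv = 825, A_nv = 545, A_nt = 35 mm²; R_n = min(0.6F_uA_nv, 0.6F_yA_gv) + U_bs·F_u·A_nt = 155.7 kN → 117 kN.
Block shear governs: 117 kN.

117 kN (block shear governs)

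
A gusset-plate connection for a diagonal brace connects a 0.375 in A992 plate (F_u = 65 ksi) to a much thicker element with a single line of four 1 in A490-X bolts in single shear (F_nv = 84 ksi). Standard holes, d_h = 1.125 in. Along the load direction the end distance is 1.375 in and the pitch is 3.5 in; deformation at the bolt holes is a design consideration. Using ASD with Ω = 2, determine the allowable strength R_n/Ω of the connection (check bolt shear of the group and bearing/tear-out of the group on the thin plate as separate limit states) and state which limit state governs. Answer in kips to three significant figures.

99.6 kips (bearing governs)

Bolt shear: A_b = π·1²/4 = 0.7854 in²; R_n = 84 × 0.7854 × 4 × 1 = 263.9 kips → 263.9 / 2 = 132 kips.
Bearing (1.2 l_c t F_u ≤ 2.4 d t F_u): upper limit = 2.4·1·0.375·65 = 58.5 kips.
  Edge l_c = 1.375 − 1.125/2 = 0.8125 → r_n = 23.77 kips; interior l_c = 3.5 − 1.125 = 2.375 → r_n = 58.5 kips.
  R_n,bearing = 1·23.77 + 3·58.5 = 199.3 kips → 199.3 / 2 = 99.6 kips.
Bearing governs: 99.6 kips.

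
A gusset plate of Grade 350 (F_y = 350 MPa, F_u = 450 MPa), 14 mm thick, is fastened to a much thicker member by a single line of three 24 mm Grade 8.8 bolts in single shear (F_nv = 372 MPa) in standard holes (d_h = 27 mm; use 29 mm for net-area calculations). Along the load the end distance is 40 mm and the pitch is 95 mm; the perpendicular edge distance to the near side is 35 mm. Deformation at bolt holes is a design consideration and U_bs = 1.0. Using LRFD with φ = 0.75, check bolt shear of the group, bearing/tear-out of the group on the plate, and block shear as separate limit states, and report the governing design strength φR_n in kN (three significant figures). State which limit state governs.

Bolt shear: A_b = π·24²/4 = 452.4 mm²; R_n = 372 × 452.4 × 3 × 1 / 1000 = 504.9 kN → 0.75 × 504.9 = 379 kN.
Bearing: edge l_c = 26.5, r_n = 200.3 kN; interior l_c = 68, r_n = 362.9 kN; R_n = 200.3 + 2·362.9 = 926.1 kN → 695 kN.
Block shear: A_gv = 3220, A_nv = 2205, A_nt = 287 mm²; R_n = min(0.6F_uA_nv, 0.6F_yA_gv) + U_bs·F_u·A_nt = 724.5 kN → 543 kN.
Bolt shear governs: 379 kN.

379 kN (bolt shear governs)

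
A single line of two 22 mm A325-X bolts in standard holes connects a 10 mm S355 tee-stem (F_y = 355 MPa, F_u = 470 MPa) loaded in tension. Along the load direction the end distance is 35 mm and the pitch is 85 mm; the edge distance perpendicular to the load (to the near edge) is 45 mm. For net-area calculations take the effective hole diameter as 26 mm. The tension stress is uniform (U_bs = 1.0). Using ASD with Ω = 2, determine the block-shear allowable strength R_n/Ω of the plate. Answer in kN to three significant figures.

Shear plane L_v = 35 + 1·85 = 120 mm; A_gv = 120 × 10 = 1200 mm².
A_nv = (120 − 1.5·26) × 10 = 810 mm².
A_nt = (45 − 0.5·26) × 10 = 320 mm².
0.6 F_u A_nv = 228.4 kN; 0.6 F_y A_gv = 255.6 kN → shear rupture governs the shear term.
R_n = 228.4 + 1.0 × 470 × 320 / 1000 = 378.8 kN.
Allowable strength R_n/Ω = 378.8 / 2 = 189 kN.

189 kN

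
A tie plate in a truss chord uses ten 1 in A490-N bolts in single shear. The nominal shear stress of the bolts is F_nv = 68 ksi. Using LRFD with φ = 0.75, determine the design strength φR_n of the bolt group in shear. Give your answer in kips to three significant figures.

A_b = π × 1² / 4 = 0.7854 in².
R_n = F_nv · A_b · n · n_s = 68 × 0.7854 × 10 × 1 = 534.1 kips.
Design strength φR_n = 0.75 × 534.1 = 401 kips.

401 kips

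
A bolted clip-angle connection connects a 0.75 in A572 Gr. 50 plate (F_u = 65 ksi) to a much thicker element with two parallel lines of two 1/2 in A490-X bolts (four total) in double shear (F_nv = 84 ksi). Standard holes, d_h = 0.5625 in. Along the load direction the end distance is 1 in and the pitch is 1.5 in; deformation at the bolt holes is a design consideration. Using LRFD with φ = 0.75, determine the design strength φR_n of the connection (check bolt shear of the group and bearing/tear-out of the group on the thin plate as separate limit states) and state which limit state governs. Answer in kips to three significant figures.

99 kips (bolt shear governs)

Bolt shear: A_b = π·0.5²/4 = 0.1963 in²; R_n = 84 × 0.1963 × 4 × 2 = 131.9 kips → 0.75 × 131.9 = 99 kips.
Bearing (1.2 l_c t F_u ≤ 2.4 d t F_u): upper limit = 2.4·0.5·0.75·65 = 58.5 kips.
  Edge l_c = 1 − 0.5625/2 = 0.7188 → r_n = 42.05 kips; interior l_c = 1.5 − 0.5625 = 0.9375 → r_n = 54.84 kips.
  R_n,bearing = 2·42.05 + 2·54.84 = 193.8 kips → 0.75 × 193.8 = 145 kips.
Bolt shear governs: 99 kips.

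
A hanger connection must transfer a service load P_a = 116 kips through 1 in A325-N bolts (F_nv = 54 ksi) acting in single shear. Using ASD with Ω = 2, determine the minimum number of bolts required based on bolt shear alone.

A_b = π·1²/4 = 0.7854 in².
Per-bolt allowable strength R_n/Ω = 54 × 0.7854 × 1 / 2 = 21.21 kips.
n ≥ 116 / 21.21 = 5.47 → use 6 bolts.

6 bolts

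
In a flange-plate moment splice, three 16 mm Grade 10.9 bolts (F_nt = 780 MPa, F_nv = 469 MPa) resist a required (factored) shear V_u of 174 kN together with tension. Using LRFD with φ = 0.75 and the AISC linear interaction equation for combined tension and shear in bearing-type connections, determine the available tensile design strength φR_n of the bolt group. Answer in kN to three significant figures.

A_b = π·16²/4 = 201.1 mm²; f_rv = 174 × 1000 / (3 × 201.1) = 288.5 MPa.
F'_nt = 1.3 F_nt − (F_nt / φF_nv) f_rv = 1.3·780 − (780/(0.75·469))·288.5 = 374.3 MPa, capped at F_nt → F'_nt = 374.3 MPa.
R_n = F'_nt · A_b · n = 374.3 × 201.1 × 3 / 1000 = 225.8 kN.
Design strength φR_n = 0.75 × 225.8 = 169 kN.

169 kN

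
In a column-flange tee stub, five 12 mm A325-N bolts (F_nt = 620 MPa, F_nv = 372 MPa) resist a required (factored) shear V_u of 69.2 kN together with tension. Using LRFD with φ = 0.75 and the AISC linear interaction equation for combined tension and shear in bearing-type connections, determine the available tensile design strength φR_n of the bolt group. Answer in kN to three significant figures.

A_b = π·12²/4 = 113.1 mm²; f_rv = 69.2 × 1000 / (5 × 113.1) = 122.4 MPa.
F'_nt = 1.3 F_nt − (F_nt / φF_nv) f_rv = 1.3·620 − (620/(0.75·372))·122.4 = 534.1 MPa, capped at F_nt → F'_nt = 534.1 MPa.
R_n = F'_nt · A_b · n = 534.1 × 113.1 × 5 / 1000 = 302 kN.
Design strength φR_n = 0.75 × 302 = 227 kN.

227 kN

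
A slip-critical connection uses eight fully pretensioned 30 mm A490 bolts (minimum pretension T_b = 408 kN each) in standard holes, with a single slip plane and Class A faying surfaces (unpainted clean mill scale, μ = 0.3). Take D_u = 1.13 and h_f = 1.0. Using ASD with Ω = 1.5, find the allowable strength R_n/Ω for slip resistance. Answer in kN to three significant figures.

738 kN

R_n = μ · D_u · h_f · T_b · n_s · n_b = 0.3 × 1.13 × 1.0 × 408 × 1 × 8 = 1106 kN.
Allowable strength R_n/Ω = 1106 / 1.5 = 738 kN.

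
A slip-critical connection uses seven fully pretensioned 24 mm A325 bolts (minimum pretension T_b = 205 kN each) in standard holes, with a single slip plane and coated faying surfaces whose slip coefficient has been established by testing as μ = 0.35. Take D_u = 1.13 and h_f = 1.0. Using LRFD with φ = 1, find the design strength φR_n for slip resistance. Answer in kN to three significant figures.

568 kN

R_n = μ · D_u · h_f · T_b · n_s · n_b = 0.35 × 1.13 × 1.0 × 205 × 1 × 7 = 567.5 kN.
Design strength φR_n = 1 × 567.5 = 568 kN.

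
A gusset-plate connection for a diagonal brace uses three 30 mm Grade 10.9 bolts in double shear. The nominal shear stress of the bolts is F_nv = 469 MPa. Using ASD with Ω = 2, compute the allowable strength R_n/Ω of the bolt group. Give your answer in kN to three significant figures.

A_b = π × 30² / 4 = 706.9 mm².
R_n = F_nv · A_b · n · n_s = 469 × 706.9 × 3 × 2 / 1000 = 1989 kN.
Allowable strength R_n/Ω = 1989 / 2 = 995 kN.

995 kN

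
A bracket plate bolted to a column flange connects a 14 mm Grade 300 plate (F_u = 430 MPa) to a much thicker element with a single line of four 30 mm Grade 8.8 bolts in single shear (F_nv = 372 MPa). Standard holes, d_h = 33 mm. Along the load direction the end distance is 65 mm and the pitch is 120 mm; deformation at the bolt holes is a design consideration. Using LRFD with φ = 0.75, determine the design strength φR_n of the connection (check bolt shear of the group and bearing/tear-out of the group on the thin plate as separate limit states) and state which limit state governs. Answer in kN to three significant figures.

789 kN (bolt shear governs)

Bolt shear: A_b = π·30²/4 = 706.9 mm²; R_n = 372 × 706.9 × 4 × 1 / 1000 = 1052 kN → 0.75 × 1052 = 789 kN.
Bearing (1.2 l_c t F_u ≤ 2.4 d t F_u): upper limit = 2.4·30·14·430 / 1000 = 433.4 kN.
  Edge l_c = 65 − 33/2 = 48.5 → r_n = 350.4 kN; interior l_c = 120 − 33 = 87 → r_n = 433.4 kN.
  R_n,bearing = 1·350.4 + 3·433.4 = 1651 kN → 0.75 × 1651 = 1240 kN.
Bolt shear governs: 789 kN.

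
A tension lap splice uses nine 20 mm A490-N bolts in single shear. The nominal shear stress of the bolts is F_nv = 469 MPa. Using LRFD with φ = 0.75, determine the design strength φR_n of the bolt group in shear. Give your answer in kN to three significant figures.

A_b = π × 20² / 4 = 314.2 mm².
R_n = F_nv · A_b · n · n_s = 469 × 314.2 × 9 × 1 / 1000 = 1326 kN.
Design strength φR_n = 0.75 × 1326 = 995 kN.

995 kN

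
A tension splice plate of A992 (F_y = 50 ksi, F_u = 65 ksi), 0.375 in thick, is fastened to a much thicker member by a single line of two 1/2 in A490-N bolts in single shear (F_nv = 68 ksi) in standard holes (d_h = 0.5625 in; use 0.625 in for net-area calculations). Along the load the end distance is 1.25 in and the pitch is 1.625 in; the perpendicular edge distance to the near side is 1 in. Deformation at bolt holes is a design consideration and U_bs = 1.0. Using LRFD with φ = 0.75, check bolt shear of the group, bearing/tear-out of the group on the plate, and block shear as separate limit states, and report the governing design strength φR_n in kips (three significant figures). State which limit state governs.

20 kips (bolt shear governs)

Bolt shear: A_b = π·0.5²/4 = 0.1963 in²; R_n = 68 × 0.1963 × 2 × 1 = 26.7 kips → 0.75 × 26.7 = 20 kips.
Bearing: edge l_c = 0.9688, r_n = 28.34 kips; interior l_c = 1.062, r_n = 29.25 kips; R_n = 28.34 + 1·29.25 = 57.59 kips → 43.2 kips.
Block shear: A_gv = 1.078, A_nv = 0.7266, A_nt = 0.2578 in²; R_n = min(0.6F_uA_nv, 0.6F_yA_gv) + U_bs·F_u·A_nt = 45.09 kips → 33.8 kips.
Bolt shear governs: 20 kips.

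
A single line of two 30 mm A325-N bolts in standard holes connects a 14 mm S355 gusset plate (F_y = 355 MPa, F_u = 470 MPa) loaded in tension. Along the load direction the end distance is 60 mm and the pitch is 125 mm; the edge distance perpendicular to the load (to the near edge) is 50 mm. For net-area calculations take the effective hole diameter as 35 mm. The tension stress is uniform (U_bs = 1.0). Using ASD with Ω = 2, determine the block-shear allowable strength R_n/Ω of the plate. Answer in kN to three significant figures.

368 kN

Shear plane L_v = 60 + 1·125 = 185 mm; A_gv = 185 × 14 = 2590 mm².
A_nv = (185 − 1.5·35) × 14 = 1855 mm².
A_nt = (50 − 0.5·35) × 14 = 455 mm².
0.6 F_u A_nv = 523.1 kN; 0.6 F_y A_gv = 551.7 kN → shear rupture governs the shear term.
R_n = 523.1 + 1.0 × 470 × 455 / 1000 = 737 kN.
Allowable strength R_n/Ω = 737 / 2 = 368 kN.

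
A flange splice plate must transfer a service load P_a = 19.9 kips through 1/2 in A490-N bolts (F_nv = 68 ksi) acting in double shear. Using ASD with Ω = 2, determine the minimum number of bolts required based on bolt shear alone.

A_b = π·0.5²/4 = 0.1963 in².
Per-bolt allowable strength R_n/Ω = 68 × 0.1963 × 2 / 2 = 13.35 kips.
n ≥ 19.9 / 13.35 = 1.49 → use 2 bolts.

2 bolts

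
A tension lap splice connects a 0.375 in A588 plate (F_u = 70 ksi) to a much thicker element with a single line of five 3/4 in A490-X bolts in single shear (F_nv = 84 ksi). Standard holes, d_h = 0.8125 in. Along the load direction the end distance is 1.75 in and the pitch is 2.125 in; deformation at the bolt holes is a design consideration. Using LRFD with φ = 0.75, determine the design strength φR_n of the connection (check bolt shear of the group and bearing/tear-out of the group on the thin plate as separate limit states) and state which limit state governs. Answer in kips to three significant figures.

139 kips (bolt shear governs)

Bolt shear: A_b = π·0.75²/4 = 0.4418 in²; R_n = 84 × 0.4418 × 5 × 1 = 185.6 kips → 0.75 × 185.6 = 139 kips.
Bearing (1.2 l_c t F_u ≤ 2.4 d t F_u): upper limit = 2.4·0.75·0.375·70 = 47.25 kips.
  Edge l_c = 1.75 − 0.8125/2 = 1.344 → r_n = 42.33 kips; interior l_c = 2.125 − 0.8125 = 1.312 → r_n = 41.34 kips.
  R_n,bearing = 1·42.33 + 4·41.34 = 207.7 kips → 0.75 × 207.7 = 156 kips.
Bolt shear governs: 139 kips.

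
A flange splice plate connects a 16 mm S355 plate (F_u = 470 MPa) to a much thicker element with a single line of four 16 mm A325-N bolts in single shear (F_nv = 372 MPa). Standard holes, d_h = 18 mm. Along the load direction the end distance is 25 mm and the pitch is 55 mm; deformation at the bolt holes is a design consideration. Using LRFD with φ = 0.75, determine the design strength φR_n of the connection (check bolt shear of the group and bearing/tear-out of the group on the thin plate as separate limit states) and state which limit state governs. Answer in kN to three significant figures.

Bolt shear: A_b = π·16²/4 = 201.1 mm²; R_n = 372 × 201.1 × 4 × 1 / 1000 = 299.2 kN → 0.75 × 299.2 = 224 kN.
Bearing (1.2 l_c t F_u ≤ 2.4 d t F_u): upper limit = 2.4·16·16·470 / 1000 = 288.8 kN.
  Edge l_c = 25 − 18/2 = 16 → r_n = 144.4 kN; interior l_c = 55 − 18 = 37 → r_n = 288.8 kN.
  R_n,bearing = 1·144.4 + 3·288.8 = 1011 kN → 0.75 × 1011 = 758 kN.
Bolt shear governs: 224 kN.

224 kN (bolt shear governs)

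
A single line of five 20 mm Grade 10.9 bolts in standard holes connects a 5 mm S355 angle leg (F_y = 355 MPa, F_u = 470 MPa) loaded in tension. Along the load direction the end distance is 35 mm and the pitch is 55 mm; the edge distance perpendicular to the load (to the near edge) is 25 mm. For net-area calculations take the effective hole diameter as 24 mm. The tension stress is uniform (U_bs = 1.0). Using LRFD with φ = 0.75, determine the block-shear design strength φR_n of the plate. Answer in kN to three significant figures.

Shear plane L_v = 35 + 4·55 = 255 mm; A_gv = 255 × 5 = 1275 mm².
A_nv = (255 − 4.5·24) × 5 = 735 mm².
A_nt = (25 − 0.5·24) × 5 = 65 mm².
0.6 F_u A_nv = 207.3 kN; 0.6 F_y A_gv = 271.6 kN → shear rupture governs the shear term.
R_n = 207.3 + 1.0 × 470 × 65 / 1000 = 237.8 kN.
Design strength φR_n = 0.75 × 237.8 = 178 kN.

178 kN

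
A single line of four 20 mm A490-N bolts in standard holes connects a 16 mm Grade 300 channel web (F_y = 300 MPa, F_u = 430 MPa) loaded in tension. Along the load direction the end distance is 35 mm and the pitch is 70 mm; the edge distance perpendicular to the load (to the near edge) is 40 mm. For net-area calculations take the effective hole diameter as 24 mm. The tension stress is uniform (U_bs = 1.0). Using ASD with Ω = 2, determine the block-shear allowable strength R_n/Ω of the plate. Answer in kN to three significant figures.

429 kN

Shear plane L_v = 35 + 3·70 = 245 mm; A_gv = 245 × 16 = 3920 mm².
A_nv = (245 − 3.5·24) × 16 = 2576 mm².
A_nt = (40 − 0.5·24) × 16 = 448 mm².
0.6 F_u A_nv = 664.6 kN; 0.6 F_y A_gv = 705.6 kN → shear rupture governs the shear term.
R_n = 664.6 + 1.0 × 430 × 448 / 1000 = 857.2 kN.
Allowable strength R_n/Ω = 857.2 / 2 = 429 kN.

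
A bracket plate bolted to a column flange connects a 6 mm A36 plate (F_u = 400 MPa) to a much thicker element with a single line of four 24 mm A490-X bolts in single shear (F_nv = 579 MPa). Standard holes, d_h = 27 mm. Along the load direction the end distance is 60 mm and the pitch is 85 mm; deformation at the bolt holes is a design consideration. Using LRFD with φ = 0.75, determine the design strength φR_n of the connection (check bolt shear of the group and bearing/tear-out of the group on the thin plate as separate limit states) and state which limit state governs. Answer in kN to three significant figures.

Bolt shear: A_b = π·24²/4 = 452.4 mm²; R_n = 579 × 452.4 × 4 × 1 / 1000 = 1048 kN → 0.75 × 1048 = 786 kN.
Bearing (1.2 l_c t F_u ≤ 2.4 d t F_u): upper limit = 2.4·24·6·400 / 1000 = 138.2 kN.
  Edge l_c = 60 − 27/2 = 46.5 → r_n = 133.9 kN; interior l_c = 85 − 27 = 58 → r_n = 138.2 kN.
  R_n,bearing = 1·133.9 + 3·138.2 = 548.6 kN → 0.75 × 548.6 = 411 kN.
Bearing governs: 411 kN.

411 kN (bearing governs)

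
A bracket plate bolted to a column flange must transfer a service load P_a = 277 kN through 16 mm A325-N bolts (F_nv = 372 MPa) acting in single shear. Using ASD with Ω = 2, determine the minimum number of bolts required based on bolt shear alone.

A_b = π·16²/4 = 201.1 mm².
Per-bolt allowable strength R_n/Ω = 372 × 201.1 × 1 / 1000 / 2 = 37.4 kN.
n ≥ 277 / 37.4 = 7.407 → use 8 bolts.

8 bolts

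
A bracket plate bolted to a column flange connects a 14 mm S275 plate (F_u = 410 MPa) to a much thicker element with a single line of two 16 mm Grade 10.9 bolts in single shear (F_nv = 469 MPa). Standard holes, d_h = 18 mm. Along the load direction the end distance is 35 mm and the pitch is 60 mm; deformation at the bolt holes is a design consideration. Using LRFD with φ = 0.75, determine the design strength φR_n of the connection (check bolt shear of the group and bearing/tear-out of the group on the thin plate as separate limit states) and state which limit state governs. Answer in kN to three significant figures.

Bolt shear: A_b = π·16²/4 = 201.1 mm²; R_n = 469 × 201.1 × 2 × 1 / 1000 = 188.6 kN → 0.75 × 188.6 = 141 kN.
Bearing (1.2 l_c t F_u ≤ 2.4 d t F_u): upper limit = 2.4·16·14·410 / 1000 = 220.4 kN.
  Edge l_c = 35 − 18/2 = 26 → r_n = 179.1 kN; interior l_c = 60 − 18 = 42 → r_n = 220.4 kN.
  R_n,bearing = 1·179.1 + 1·220.4 = 399.5 kN → 0.75 × 399.5 = 300 kN.
Bolt shear governs: 141 kN.

141 kN (bolt shear governs)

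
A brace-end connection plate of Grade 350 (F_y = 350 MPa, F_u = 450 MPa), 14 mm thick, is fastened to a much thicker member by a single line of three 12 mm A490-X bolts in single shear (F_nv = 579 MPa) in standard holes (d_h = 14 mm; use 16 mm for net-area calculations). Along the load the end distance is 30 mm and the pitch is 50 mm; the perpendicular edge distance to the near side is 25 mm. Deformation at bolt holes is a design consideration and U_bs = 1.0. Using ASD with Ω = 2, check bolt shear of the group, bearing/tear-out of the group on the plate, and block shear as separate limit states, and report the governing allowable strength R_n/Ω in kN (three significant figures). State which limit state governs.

98.2 kN (bolt shear governs)

Bolt shear: A_b = π·12²/4 = 113.1 mm²; R_n = 579 × 113.1 × 3 × 1 / 1000 = 196.5 kN → 196.5 / 2 = 98.2 kN.
Bearing: edge l_c = 23, r_n = 173.9 kN; interior l_c = 36, r_n = 181.4 kN; R_n = 173.9 + 2·181.4 = 536.8 kN → 268 kN.
Block shear: A_gv = 1820, A_nv = 1260, A_nt = 238 mm²; R_n = min(0.6F_uA_nv, 0.6F_yA_gv) + U_bs·F_u·A_nt = 447.3 kN → 224 kN.
Bolt shear governs: 98.2 kN.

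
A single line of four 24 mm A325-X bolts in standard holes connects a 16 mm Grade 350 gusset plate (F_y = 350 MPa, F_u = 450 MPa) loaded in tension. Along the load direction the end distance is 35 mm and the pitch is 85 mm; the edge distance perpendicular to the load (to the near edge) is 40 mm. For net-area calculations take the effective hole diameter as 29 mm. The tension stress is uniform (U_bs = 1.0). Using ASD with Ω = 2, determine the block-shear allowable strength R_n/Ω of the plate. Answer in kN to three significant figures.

499 kN

Shear plane L_v = 35 + 3·85 = 290 mm; A_gv = 290 × 16 = 4640 mm².
A_nv = (290 − 3.5·29) × 16 = 3016 mm².
A_nt = (40 − 0.5·29) × 16 = 408 mm².
0.6 F_u A_nv = 814.3 kN; 0.6 F_y A_gv = 974.4 kN → shear rupture governs the shear term.
R_n = 814.3 + 1.0 × 450 × 408 / 1000 = 997.9 kN.
Allowable strength R_n/Ω = 997.9 / 2 = 499 kN.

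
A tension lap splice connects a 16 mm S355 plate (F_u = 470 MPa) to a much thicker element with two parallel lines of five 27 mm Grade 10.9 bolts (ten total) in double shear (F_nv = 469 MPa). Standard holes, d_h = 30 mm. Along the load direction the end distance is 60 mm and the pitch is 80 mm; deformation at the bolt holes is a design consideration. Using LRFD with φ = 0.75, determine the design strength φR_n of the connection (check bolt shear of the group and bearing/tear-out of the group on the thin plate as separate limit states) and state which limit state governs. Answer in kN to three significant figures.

3320 kN (bearing governs)

Bolt shear: A_b = π·27²/4 = 572.6 mm²; R_n = 469 × 572.6 × 10 × 2 / 1000 = 5371 kN → 0.75 × 5371 = 4030 kN.
Bearing (1.2 l_c t F_u ≤ 2.4 d t F_u): upper limit = 2.4·27·16·470 / 1000 = 487.3 kN.
  Edge l_c = 60 − 30/2 = 45 → r_n = 406.1 kN; interior l_c = 80 − 30 = 50 → r_n = 451.2 kN.
  R_n,bearing = 2·406.1 + 8·451.2 = 4422 kN → 0.75 × 4422 = 3320 kN.
Bearing governs: 3320 kN.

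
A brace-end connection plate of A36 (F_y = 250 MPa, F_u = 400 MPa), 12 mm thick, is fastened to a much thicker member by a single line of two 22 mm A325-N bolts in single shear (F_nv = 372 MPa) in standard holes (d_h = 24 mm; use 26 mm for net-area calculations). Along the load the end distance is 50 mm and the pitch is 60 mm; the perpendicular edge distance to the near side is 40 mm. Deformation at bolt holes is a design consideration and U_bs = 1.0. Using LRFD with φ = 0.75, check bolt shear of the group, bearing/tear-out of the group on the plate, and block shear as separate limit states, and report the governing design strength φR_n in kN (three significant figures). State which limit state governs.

Bolt shear: A_b = π·22²/4 = 380.1 mm²; R_n = 372 × 380.1 × 2 × 1 / 1000 = 282.8 kN → 0.75 × 282.8 = 212 kN.
Bearing: edge l_c = 38, r_n = 218.9 kN; interior l_c = 36, r_n = 207.4 kN; R_n = 218.9 + 1·207.4 = 426.2 kN → 320 kN.
Block shear: A_gv = 1320, A_nv = 852, A_nt = 324 mm²; R_n = min(0.6F_uA_nv, 0.6F_yA_gv) + U_bs·F_u·A_nt = 327.6 kN → 246 kN.
Bolt shear governs: 212 kN.

212 kN (bolt shear governs)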